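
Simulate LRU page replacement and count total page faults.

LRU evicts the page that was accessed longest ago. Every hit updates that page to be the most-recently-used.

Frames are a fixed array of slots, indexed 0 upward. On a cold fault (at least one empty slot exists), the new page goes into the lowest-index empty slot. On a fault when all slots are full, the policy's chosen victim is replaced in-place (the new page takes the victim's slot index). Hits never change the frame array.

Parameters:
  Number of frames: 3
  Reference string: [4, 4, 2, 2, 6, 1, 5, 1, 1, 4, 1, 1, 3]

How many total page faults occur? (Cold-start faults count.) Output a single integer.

Answer: 7

Derivation:
Step 0: ref 4 → FAULT, frames=[4,-,-]
Step 1: ref 4 → HIT, frames=[4,-,-]
Step 2: ref 2 → FAULT, frames=[4,2,-]
Step 3: ref 2 → HIT, frames=[4,2,-]
Step 4: ref 6 → FAULT, frames=[4,2,6]
Step 5: ref 1 → FAULT (evict 4), frames=[1,2,6]
Step 6: ref 5 → FAULT (evict 2), frames=[1,5,6]
Step 7: ref 1 → HIT, frames=[1,5,6]
Step 8: ref 1 → HIT, frames=[1,5,6]
Step 9: ref 4 → FAULT (evict 6), frames=[1,5,4]
Step 10: ref 1 → HIT, frames=[1,5,4]
Step 11: ref 1 → HIT, frames=[1,5,4]
Step 12: ref 3 → FAULT (evict 5), frames=[1,3,4]
Total faults: 7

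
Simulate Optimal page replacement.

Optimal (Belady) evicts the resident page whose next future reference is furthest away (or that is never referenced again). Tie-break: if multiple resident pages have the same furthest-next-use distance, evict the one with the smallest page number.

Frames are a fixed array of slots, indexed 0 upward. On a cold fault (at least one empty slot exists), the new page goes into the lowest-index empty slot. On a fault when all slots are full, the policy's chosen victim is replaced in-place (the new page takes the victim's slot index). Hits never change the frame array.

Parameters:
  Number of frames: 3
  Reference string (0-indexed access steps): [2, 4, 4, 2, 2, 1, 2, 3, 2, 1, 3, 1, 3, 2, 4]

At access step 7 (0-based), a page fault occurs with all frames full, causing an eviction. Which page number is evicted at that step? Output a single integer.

Step 0: ref 2 -> FAULT, frames=[2,-,-]
Step 1: ref 4 -> FAULT, frames=[2,4,-]
Step 2: ref 4 -> HIT, frames=[2,4,-]
Step 3: ref 2 -> HIT, frames=[2,4,-]
Step 4: ref 2 -> HIT, frames=[2,4,-]
Step 5: ref 1 -> FAULT, frames=[2,4,1]
Step 6: ref 2 -> HIT, frames=[2,4,1]
Step 7: ref 3 -> FAULT, evict 4, frames=[2,3,1]
At step 7: evicted page 4

Answer: 4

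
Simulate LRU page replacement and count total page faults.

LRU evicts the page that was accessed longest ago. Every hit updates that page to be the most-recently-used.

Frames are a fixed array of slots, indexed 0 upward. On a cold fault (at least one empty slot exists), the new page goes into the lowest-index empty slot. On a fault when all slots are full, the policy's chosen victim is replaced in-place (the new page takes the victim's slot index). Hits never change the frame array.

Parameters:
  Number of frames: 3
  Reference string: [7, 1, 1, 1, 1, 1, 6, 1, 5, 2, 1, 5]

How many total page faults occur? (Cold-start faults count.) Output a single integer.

Answer: 5

Derivation:
Step 0: ref 7 → FAULT, frames=[7,-,-]
Step 1: ref 1 → FAULT, frames=[7,1,-]
Step 2: ref 1 → HIT, frames=[7,1,-]
Step 3: ref 1 → HIT, frames=[7,1,-]
Step 4: ref 1 → HIT, frames=[7,1,-]
Step 5: ref 1 → HIT, frames=[7,1,-]
Step 6: ref 6 → FAULT, frames=[7,1,6]
Step 7: ref 1 → HIT, frames=[7,1,6]
Step 8: ref 5 → FAULT (evict 7), frames=[5,1,6]
Step 9: ref 2 → FAULT (evict 6), frames=[5,1,2]
Step 10: ref 1 → HIT, frames=[5,1,2]
Step 11: ref 5 → HIT, frames=[5,1,2]
Total faults: 5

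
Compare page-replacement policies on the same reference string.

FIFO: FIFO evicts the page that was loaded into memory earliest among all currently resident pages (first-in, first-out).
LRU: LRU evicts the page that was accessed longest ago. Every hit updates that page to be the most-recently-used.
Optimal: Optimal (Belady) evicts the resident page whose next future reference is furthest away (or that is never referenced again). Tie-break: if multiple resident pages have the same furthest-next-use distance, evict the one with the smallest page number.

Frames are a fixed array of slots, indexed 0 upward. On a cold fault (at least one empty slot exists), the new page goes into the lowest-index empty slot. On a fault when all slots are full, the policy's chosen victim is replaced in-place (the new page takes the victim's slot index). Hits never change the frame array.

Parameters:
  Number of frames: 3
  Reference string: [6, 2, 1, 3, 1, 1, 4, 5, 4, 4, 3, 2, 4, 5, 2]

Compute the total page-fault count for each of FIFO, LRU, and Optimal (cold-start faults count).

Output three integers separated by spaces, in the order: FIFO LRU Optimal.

--- FIFO ---
  step 0: ref 6 -> FAULT, frames=[6,-,-] (faults so far: 1)
  step 1: ref 2 -> FAULT, frames=[6,2,-] (faults so far: 2)
  step 2: ref 1 -> FAULT, frames=[6,2,1] (faults so far: 3)
  step 3: ref 3 -> FAULT, evict 6, frames=[3,2,1] (faults so far: 4)
  step 4: ref 1 -> HIT, frames=[3,2,1] (faults so far: 4)
  step 5: ref 1 -> HIT, frames=[3,2,1] (faults so far: 4)
  step 6: ref 4 -> FAULT, evict 2, frames=[3,4,1] (faults so far: 5)
  step 7: ref 5 -> FAULT, evict 1, frames=[3,4,5] (faults so far: 6)
  step 8: ref 4 -> HIT, frames=[3,4,5] (faults so far: 6)
  step 9: ref 4 -> HIT, frames=[3,4,5] (faults so far: 6)
  step 10: ref 3 -> HIT, frames=[3,4,5] (faults so far: 6)
  step 11: ref 2 -> FAULT, evict 3, frames=[2,4,5] (faults so far: 7)
  step 12: ref 4 -> HIT, frames=[2,4,5] (faults so far: 7)
  step 13: ref 5 -> HIT, frames=[2,4,5] (faults so far: 7)
  step 14: ref 2 -> HIT, frames=[2,4,5] (faults so far: 7)
  FIFO total faults: 7
--- LRU ---
  step 0: ref 6 -> FAULT, frames=[6,-,-] (faults so far: 1)
  step 1: ref 2 -> FAULT, frames=[6,2,-] (faults so far: 2)
  step 2: ref 1 -> FAULT, frames=[6,2,1] (faults so far: 3)
  step 3: ref 3 -> FAULT, evict 6, frames=[3,2,1] (faults so far: 4)
  step 4: ref 1 -> HIT, frames=[3,2,1] (faults so far: 4)
  step 5: ref 1 -> HIT, frames=[3,2,1] (faults so far: 4)
  step 6: ref 4 -> FAULT, evict 2, frames=[3,4,1] (faults so far: 5)
  step 7: ref 5 -> FAULT, evict 3, frames=[5,4,1] (faults so far: 6)
  step 8: ref 4 -> HIT, frames=[5,4,1] (faults so far: 6)
  step 9: ref 4 -> HIT, frames=[5,4,1] (faults so far: 6)
  step 10: ref 3 -> FAULT, evict 1, frames=[5,4,3] (faults so far: 7)
  step 11: ref 2 -> FAULT, evict 5, frames=[2,4,3] (faults so far: 8)
  step 12: ref 4 -> HIT, frames=[2,4,3] (faults so far: 8)
  step 13: ref 5 -> FAULT, evict 3, frames=[2,4,5] (faults so far: 9)
  step 14: ref 2 -> HIT, frames=[2,4,5] (faults so far: 9)
  LRU total faults: 9
--- Optimal ---
  step 0: ref 6 -> FAULT, frames=[6,-,-] (faults so far: 1)
  step 1: ref 2 -> FAULT, frames=[6,2,-] (faults so far: 2)
  step 2: ref 1 -> FAULT, frames=[6,2,1] (faults so far: 3)
  step 3: ref 3 -> FAULT, evict 6, frames=[3,2,1] (faults so far: 4)
  step 4: ref 1 -> HIT, frames=[3,2,1] (faults so far: 4)
  step 5: ref 1 -> HIT, frames=[3,2,1] (faults so far: 4)
  step 6: ref 4 -> FAULT, evict 1, frames=[3,2,4] (faults so far: 5)
  step 7: ref 5 -> FAULT, evict 2, frames=[3,5,4] (faults so far: 6)
  step 8: ref 4 -> HIT, frames=[3,5,4] (faults so far: 6)
  step 9: ref 4 -> HIT, frames=[3,5,4] (faults so far: 6)
  step 10: ref 3 -> HIT, frames=[3,5,4] (faults so far: 6)
  step 11: ref 2 -> FAULT, evict 3, frames=[2,5,4] (faults so far: 7)
  step 12: ref 4 -> HIT, frames=[2,5,4] (faults so far: 7)
  step 13: ref 5 -> HIT, frames=[2,5,4] (faults so far: 7)
  step 14: ref 2 -> HIT, frames=[2,5,4] (faults so far: 7)
  Optimal total faults: 7

Answer: 7 9 7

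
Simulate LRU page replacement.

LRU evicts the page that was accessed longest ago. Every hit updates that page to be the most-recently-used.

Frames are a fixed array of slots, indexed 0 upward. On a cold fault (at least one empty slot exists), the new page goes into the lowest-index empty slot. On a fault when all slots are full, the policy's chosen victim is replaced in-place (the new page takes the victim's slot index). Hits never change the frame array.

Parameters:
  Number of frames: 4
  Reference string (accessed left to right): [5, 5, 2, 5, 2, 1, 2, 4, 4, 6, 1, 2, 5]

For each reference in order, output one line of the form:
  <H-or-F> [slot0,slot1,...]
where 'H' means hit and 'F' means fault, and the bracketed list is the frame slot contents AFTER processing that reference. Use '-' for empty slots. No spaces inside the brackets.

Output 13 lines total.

F [5,-,-,-]
H [5,-,-,-]
F [5,2,-,-]
H [5,2,-,-]
H [5,2,-,-]
F [5,2,1,-]
H [5,2,1,-]
F [5,2,1,4]
H [5,2,1,4]
F [6,2,1,4]
H [6,2,1,4]
H [6,2,1,4]
F [6,2,1,5]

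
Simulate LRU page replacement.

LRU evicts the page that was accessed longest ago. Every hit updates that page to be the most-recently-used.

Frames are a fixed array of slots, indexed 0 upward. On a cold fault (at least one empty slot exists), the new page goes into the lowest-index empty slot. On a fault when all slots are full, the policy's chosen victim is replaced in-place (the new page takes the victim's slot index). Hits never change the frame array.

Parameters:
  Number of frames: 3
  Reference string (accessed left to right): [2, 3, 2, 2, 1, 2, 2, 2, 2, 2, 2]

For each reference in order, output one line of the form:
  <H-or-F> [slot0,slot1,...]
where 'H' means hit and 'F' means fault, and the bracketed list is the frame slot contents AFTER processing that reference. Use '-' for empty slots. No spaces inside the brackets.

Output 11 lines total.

F [2,-,-]
F [2,3,-]
H [2,3,-]
H [2,3,-]
F [2,3,1]
H [2,3,1]
H [2,3,1]
H [2,3,1]
H [2,3,1]
H [2,3,1]
H [2,3,1]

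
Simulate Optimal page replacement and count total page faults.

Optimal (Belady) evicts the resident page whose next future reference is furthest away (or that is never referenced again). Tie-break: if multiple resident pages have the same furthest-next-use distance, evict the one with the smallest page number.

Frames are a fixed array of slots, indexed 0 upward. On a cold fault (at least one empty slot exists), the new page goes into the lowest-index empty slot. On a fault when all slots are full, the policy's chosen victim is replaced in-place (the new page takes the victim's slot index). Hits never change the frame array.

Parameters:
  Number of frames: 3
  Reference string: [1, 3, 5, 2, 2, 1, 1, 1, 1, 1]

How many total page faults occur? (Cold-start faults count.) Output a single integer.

Answer: 4

Derivation:
Step 0: ref 1 → FAULT, frames=[1,-,-]
Step 1: ref 3 → FAULT, frames=[1,3,-]
Step 2: ref 5 → FAULT, frames=[1,3,5]
Step 3: ref 2 → FAULT (evict 3), frames=[1,2,5]
Step 4: ref 2 → HIT, frames=[1,2,5]
Step 5: ref 1 → HIT, frames=[1,2,5]
Step 6: ref 1 → HIT, frames=[1,2,5]
Step 7: ref 1 → HIT, frames=[1,2,5]
Step 8: ref 1 → HIT, frames=[1,2,5]
Step 9: ref 1 → HIT, frames=[1,2,5]
Total faults: 4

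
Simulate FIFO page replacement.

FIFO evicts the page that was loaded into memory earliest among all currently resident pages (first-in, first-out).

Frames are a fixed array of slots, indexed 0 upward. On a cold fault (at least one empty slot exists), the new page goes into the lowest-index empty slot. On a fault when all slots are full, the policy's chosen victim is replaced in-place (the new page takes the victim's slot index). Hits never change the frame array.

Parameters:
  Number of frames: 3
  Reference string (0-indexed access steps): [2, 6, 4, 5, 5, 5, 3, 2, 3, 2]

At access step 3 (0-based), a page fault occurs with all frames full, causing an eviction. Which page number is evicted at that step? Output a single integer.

Step 0: ref 2 -> FAULT, frames=[2,-,-]
Step 1: ref 6 -> FAULT, frames=[2,6,-]
Step 2: ref 4 -> FAULT, frames=[2,6,4]
Step 3: ref 5 -> FAULT, evict 2, frames=[5,6,4]
At step 3: evicted page 2

Answer: 2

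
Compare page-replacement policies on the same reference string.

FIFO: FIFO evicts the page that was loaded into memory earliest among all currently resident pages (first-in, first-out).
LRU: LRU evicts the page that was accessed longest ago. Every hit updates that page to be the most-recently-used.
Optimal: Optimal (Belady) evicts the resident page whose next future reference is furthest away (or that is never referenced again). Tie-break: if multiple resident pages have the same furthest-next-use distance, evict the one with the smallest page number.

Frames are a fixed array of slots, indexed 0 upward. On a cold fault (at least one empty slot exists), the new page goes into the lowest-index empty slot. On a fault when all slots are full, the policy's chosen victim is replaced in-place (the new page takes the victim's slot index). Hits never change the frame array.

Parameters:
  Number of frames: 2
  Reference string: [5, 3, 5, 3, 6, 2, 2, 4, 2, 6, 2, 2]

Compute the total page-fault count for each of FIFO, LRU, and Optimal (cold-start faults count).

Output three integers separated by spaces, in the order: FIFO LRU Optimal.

Answer: 7 6 6

Derivation:
--- FIFO ---
  step 0: ref 5 -> FAULT, frames=[5,-] (faults so far: 1)
  step 1: ref 3 -> FAULT, frames=[5,3] (faults so far: 2)
  step 2: ref 5 -> HIT, frames=[5,3] (faults so far: 2)
  step 3: ref 3 -> HIT, frames=[5,3] (faults so far: 2)
  step 4: ref 6 -> FAULT, evict 5, frames=[6,3] (faults so far: 3)
  step 5: ref 2 -> FAULT, evict 3, frames=[6,2] (faults so far: 4)
  step 6: ref 2 -> HIT, frames=[6,2] (faults so far: 4)
  step 7: ref 4 -> FAULT, evict 6, frames=[4,2] (faults so far: 5)
  step 8: ref 2 -> HIT, frames=[4,2] (faults so far: 5)
  step 9: ref 6 -> FAULT, evict 2, frames=[4,6] (faults so far: 6)
  step 10: ref 2 -> FAULT, evict 4, frames=[2,6] (faults so far: 7)
  step 11: ref 2 -> HIT, frames=[2,6] (faults so far: 7)
  FIFO total faults: 7
--- LRU ---
  step 0: ref 5 -> FAULT, frames=[5,-] (faults so far: 1)
  step 1: ref 3 -> FAULT, frames=[5,3] (faults so far: 2)
  step 2: ref 5 -> HIT, frames=[5,3] (faults so far: 2)
  step 3: ref 3 -> HIT, frames=[5,3] (faults so far: 2)
  step 4: ref 6 -> FAULT, evict 5, frames=[6,3] (faults so far: 3)
  step 5: ref 2 -> FAULT, evict 3, frames=[6,2] (faults so far: 4)
  step 6: ref 2 -> HIT, frames=[6,2] (faults so far: 4)
  step 7: ref 4 -> FAULT, evict 6, frames=[4,2] (faults so far: 5)
  step 8: ref 2 -> HIT, frames=[4,2] (faults so far: 5)
  step 9: ref 6 -> FAULT, evict 4, frames=[6,2] (faults so far: 6)
  step 10: ref 2 -> HIT, frames=[6,2] (faults so far: 6)
  step 11: ref 2 -> HIT, frames=[6,2] (faults so far: 6)
  LRU total faults: 6
--- Optimal ---
  step 0: ref 5 -> FAULT, frames=[5,-] (faults so far: 1)
  step 1: ref 3 -> FAULT, frames=[5,3] (faults so far: 2)
  step 2: ref 5 -> HIT, frames=[5,3] (faults so far: 2)
  step 3: ref 3 -> HIT, frames=[5,3] (faults so far: 2)
  step 4: ref 6 -> FAULT, evict 3, frames=[5,6] (faults so far: 3)
  step 5: ref 2 -> FAULT, evict 5, frames=[2,6] (faults so far: 4)
  step 6: ref 2 -> HIT, frames=[2,6] (faults so far: 4)
  step 7: ref 4 -> FAULT, evict 6, frames=[2,4] (faults so far: 5)
  step 8: ref 2 -> HIT, frames=[2,4] (faults so far: 5)
  step 9: ref 6 -> FAULT, evict 4, frames=[2,6] (faults so far: 6)
  step 10: ref 2 -> HIT, frames=[2,6] (faults so far: 6)
  step 11: ref 2 -> HIT, frames=[2,6] (faults so far: 6)
  Optimal total faults: 6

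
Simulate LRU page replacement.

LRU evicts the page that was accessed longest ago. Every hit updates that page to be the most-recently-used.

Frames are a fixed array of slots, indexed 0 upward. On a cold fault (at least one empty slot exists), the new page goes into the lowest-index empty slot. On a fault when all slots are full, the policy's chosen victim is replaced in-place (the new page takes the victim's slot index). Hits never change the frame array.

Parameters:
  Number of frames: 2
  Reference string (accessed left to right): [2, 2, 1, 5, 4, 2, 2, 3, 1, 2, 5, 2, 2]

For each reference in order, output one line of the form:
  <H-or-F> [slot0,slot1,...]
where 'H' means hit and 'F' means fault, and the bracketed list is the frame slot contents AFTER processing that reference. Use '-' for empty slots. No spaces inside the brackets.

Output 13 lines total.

F [2,-]
H [2,-]
F [2,1]
F [5,1]
F [5,4]
F [2,4]
H [2,4]
F [2,3]
F [1,3]
F [1,2]
F [5,2]
H [5,2]
H [5,2]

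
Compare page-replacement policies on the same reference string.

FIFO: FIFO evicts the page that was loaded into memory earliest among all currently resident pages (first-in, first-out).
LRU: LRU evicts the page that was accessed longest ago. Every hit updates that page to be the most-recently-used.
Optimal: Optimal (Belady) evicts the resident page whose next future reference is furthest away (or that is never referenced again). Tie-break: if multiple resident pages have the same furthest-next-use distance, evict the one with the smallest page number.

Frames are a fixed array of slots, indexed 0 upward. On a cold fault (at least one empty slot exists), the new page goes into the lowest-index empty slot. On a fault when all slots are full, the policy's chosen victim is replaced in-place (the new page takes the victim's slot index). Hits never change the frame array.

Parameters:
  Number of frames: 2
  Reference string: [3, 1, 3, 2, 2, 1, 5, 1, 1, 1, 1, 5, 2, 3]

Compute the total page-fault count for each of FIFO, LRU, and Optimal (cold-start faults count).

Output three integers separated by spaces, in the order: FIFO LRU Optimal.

Answer: 7 7 6

Derivation:
--- FIFO ---
  step 0: ref 3 -> FAULT, frames=[3,-] (faults so far: 1)
  step 1: ref 1 -> FAULT, frames=[3,1] (faults so far: 2)
  step 2: ref 3 -> HIT, frames=[3,1] (faults so far: 2)
  step 3: ref 2 -> FAULT, evict 3, frames=[2,1] (faults so far: 3)
  step 4: ref 2 -> HIT, frames=[2,1] (faults so far: 3)
  step 5: ref 1 -> HIT, frames=[2,1] (faults so far: 3)
  step 6: ref 5 -> FAULT, evict 1, frames=[2,5] (faults so far: 4)
  step 7: ref 1 -> FAULT, evict 2, frames=[1,5] (faults so far: 5)
  step 8: ref 1 -> HIT, frames=[1,5] (faults so far: 5)
  step 9: ref 1 -> HIT, frames=[1,5] (faults so far: 5)
  step 10: ref 1 -> HIT, frames=[1,5] (faults so far: 5)
  step 11: ref 5 -> HIT, frames=[1,5] (faults so far: 5)
  step 12: ref 2 -> FAULT, evict 5, frames=[1,2] (faults so far: 6)
  step 13: ref 3 -> FAULT, evict 1, frames=[3,2] (faults so far: 7)
  FIFO total faults: 7
--- LRU ---
  step 0: ref 3 -> FAULT, frames=[3,-] (faults so far: 1)
  step 1: ref 1 -> FAULT, frames=[3,1] (faults so far: 2)
  step 2: ref 3 -> HIT, frames=[3,1] (faults so far: 2)
  step 3: ref 2 -> FAULT, evict 1, frames=[3,2] (faults so far: 3)
  step 4: ref 2 -> HIT, frames=[3,2] (faults so far: 3)
  step 5: ref 1 -> FAULT, evict 3, frames=[1,2] (faults so far: 4)
  step 6: ref 5 -> FAULT, evict 2, frames=[1,5] (faults so far: 5)
  step 7: ref 1 -> HIT, frames=[1,5] (faults so far: 5)
  step 8: ref 1 -> HIT, frames=[1,5] (faults so far: 5)
  step 9: ref 1 -> HIT, frames=[1,5] (faults so far: 5)
  step 10: ref 1 -> HIT, frames=[1,5] (faults so far: 5)
  step 11: ref 5 -> HIT, frames=[1,5] (faults so far: 5)
  step 12: ref 2 -> FAULT, evict 1, frames=[2,5] (faults so far: 6)
  step 13: ref 3 -> FAULT, evict 5, frames=[2,3] (faults so far: 7)
  LRU total faults: 7
--- Optimal ---
  step 0: ref 3 -> FAULT, frames=[3,-] (faults so far: 1)
  step 1: ref 1 -> FAULT, frames=[3,1] (faults so far: 2)
  step 2: ref 3 -> HIT, frames=[3,1] (faults so far: 2)
  step 3: ref 2 -> FAULT, evict 3, frames=[2,1] (faults so far: 3)
  step 4: ref 2 -> HIT, frames=[2,1] (faults so far: 3)
  step 5: ref 1 -> HIT, frames=[2,1] (faults so far: 3)
  step 6: ref 5 -> FAULT, evict 2, frames=[5,1] (faults so far: 4)
  step 7: ref 1 -> HIT, frames=[5,1] (faults so far: 4)
  step 8: ref 1 -> HIT, frames=[5,1] (faults so far: 4)
  step 9: ref 1 -> HIT, frames=[5,1] (faults so far: 4)
  step 10: ref 1 -> HIT, frames=[5,1] (faults so far: 4)
  step 11: ref 5 -> HIT, frames=[5,1] (faults so far: 4)
  step 12: ref 2 -> FAULT, evict 1, frames=[5,2] (faults so far: 5)
  step 13: ref 3 -> FAULT, evict 2, frames=[5,3] (faults so far: 6)
  Optimal total faults: 6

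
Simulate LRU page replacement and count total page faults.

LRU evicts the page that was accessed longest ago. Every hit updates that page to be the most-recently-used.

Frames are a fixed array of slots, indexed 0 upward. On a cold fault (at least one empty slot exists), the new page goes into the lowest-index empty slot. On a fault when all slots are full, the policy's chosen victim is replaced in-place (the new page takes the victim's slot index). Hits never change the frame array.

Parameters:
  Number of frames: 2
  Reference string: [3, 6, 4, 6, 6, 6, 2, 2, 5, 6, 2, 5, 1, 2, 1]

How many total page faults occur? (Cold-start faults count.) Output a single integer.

Answer: 10

Derivation:
Step 0: ref 3 → FAULT, frames=[3,-]
Step 1: ref 6 → FAULT, frames=[3,6]
Step 2: ref 4 → FAULT (evict 3), frames=[4,6]
Step 3: ref 6 → HIT, frames=[4,6]
Step 4: ref 6 → HIT, frames=[4,6]
Step 5: ref 6 → HIT, frames=[4,6]
Step 6: ref 2 → FAULT (evict 4), frames=[2,6]
Step 7: ref 2 → HIT, frames=[2,6]
Step 8: ref 5 → FAULT (evict 6), frames=[2,5]
Step 9: ref 6 → FAULT (evict 2), frames=[6,5]
Step 10: ref 2 → FAULT (evict 5), frames=[6,2]
Step 11: ref 5 → FAULT (evict 6), frames=[5,2]
Step 12: ref 1 → FAULT (evict 2), frames=[5,1]
Step 13: ref 2 → FAULT (evict 5), frames=[2,1]
Step 14: ref 1 → HIT, frames=[2,1]
Total faults: 10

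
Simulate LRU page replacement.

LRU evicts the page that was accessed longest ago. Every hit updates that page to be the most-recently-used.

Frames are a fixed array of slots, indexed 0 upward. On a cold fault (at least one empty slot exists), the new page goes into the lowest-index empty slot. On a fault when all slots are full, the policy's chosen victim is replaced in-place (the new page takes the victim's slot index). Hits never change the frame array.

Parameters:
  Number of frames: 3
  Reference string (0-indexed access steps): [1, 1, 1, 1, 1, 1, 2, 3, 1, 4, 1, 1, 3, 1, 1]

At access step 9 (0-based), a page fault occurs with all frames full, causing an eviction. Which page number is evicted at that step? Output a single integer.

Answer: 2

Derivation:
Step 0: ref 1 -> FAULT, frames=[1,-,-]
Step 1: ref 1 -> HIT, frames=[1,-,-]
Step 2: ref 1 -> HIT, frames=[1,-,-]
Step 3: ref 1 -> HIT, frames=[1,-,-]
Step 4: ref 1 -> HIT, frames=[1,-,-]
Step 5: ref 1 -> HIT, frames=[1,-,-]
Step 6: ref 2 -> FAULT, frames=[1,2,-]
Step 7: ref 3 -> FAULT, frames=[1,2,3]
Step 8: ref 1 -> HIT, frames=[1,2,3]
Step 9: ref 4 -> FAULT, evict 2, frames=[1,4,3]
At step 9: evicted page 2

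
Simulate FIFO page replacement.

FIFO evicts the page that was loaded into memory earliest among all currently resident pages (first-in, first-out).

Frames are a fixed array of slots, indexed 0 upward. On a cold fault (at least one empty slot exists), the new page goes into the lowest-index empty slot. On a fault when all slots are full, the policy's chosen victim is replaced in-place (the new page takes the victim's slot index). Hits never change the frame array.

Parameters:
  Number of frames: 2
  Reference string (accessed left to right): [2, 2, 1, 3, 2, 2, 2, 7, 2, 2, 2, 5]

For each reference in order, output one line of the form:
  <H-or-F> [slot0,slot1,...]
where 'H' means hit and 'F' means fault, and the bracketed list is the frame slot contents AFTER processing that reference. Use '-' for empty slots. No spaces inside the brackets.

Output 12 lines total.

F [2,-]
H [2,-]
F [2,1]
F [3,1]
F [3,2]
H [3,2]
H [3,2]
F [7,2]
H [7,2]
H [7,2]
H [7,2]
F [7,5]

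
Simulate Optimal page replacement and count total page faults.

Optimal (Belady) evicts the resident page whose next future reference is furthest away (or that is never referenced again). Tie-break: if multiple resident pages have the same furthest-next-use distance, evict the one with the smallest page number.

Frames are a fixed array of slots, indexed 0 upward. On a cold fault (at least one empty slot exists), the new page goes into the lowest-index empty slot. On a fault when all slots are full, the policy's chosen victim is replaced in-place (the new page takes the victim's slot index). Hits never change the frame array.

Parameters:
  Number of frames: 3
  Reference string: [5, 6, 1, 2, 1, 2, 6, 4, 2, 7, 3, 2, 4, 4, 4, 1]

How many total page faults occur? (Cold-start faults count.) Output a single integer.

Answer: 8

Derivation:
Step 0: ref 5 → FAULT, frames=[5,-,-]
Step 1: ref 6 → FAULT, frames=[5,6,-]
Step 2: ref 1 → FAULT, frames=[5,6,1]
Step 3: ref 2 → FAULT (evict 5), frames=[2,6,1]
Step 4: ref 1 → HIT, frames=[2,6,1]
Step 5: ref 2 → HIT, frames=[2,6,1]
Step 6: ref 6 → HIT, frames=[2,6,1]
Step 7: ref 4 → FAULT (evict 6), frames=[2,4,1]
Step 8: ref 2 → HIT, frames=[2,4,1]
Step 9: ref 7 → FAULT (evict 1), frames=[2,4,7]
Step 10: ref 3 → FAULT (evict 7), frames=[2,4,3]
Step 11: ref 2 → HIT, frames=[2,4,3]
Step 12: ref 4 → HIT, frames=[2,4,3]
Step 13: ref 4 → HIT, frames=[2,4,3]
Step 14: ref 4 → HIT, frames=[2,4,3]
Step 15: ref 1 → FAULT (evict 2), frames=[1,4,3]
Total faults: 8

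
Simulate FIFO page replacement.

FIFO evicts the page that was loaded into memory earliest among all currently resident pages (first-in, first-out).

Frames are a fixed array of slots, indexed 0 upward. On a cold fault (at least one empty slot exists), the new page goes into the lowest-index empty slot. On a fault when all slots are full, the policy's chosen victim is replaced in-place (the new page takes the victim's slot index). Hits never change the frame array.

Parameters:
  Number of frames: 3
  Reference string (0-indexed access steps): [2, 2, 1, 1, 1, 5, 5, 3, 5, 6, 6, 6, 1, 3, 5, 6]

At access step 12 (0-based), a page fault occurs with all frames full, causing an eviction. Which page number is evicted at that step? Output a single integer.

Answer: 5

Derivation:
Step 0: ref 2 -> FAULT, frames=[2,-,-]
Step 1: ref 2 -> HIT, frames=[2,-,-]
Step 2: ref 1 -> FAULT, frames=[2,1,-]
Step 3: ref 1 -> HIT, frames=[2,1,-]
Step 4: ref 1 -> HIT, frames=[2,1,-]
Step 5: ref 5 -> FAULT, frames=[2,1,5]
Step 6: ref 5 -> HIT, frames=[2,1,5]
Step 7: ref 3 -> FAULT, evict 2, frames=[3,1,5]
Step 8: ref 5 -> HIT, frames=[3,1,5]
Step 9: ref 6 -> FAULT, evict 1, frames=[3,6,5]
Step 10: ref 6 -> HIT, frames=[3,6,5]
Step 11: ref 6 -> HIT, frames=[3,6,5]
Step 12: ref 1 -> FAULT, evict 5, frames=[3,6,1]
At step 12: evicted page 5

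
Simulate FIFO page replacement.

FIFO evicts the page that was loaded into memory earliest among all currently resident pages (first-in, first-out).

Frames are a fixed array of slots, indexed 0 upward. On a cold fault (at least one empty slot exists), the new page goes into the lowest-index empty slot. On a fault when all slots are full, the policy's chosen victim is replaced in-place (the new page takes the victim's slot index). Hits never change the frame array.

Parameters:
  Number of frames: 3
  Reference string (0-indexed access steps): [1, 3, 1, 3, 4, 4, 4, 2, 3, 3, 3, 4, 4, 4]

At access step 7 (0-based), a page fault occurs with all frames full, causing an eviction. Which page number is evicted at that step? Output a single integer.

Step 0: ref 1 -> FAULT, frames=[1,-,-]
Step 1: ref 3 -> FAULT, frames=[1,3,-]
Step 2: ref 1 -> HIT, frames=[1,3,-]
Step 3: ref 3 -> HIT, frames=[1,3,-]
Step 4: ref 4 -> FAULT, frames=[1,3,4]
Step 5: ref 4 -> HIT, frames=[1,3,4]
Step 6: ref 4 -> HIT, frames=[1,3,4]
Step 7: ref 2 -> FAULT, evict 1, frames=[2,3,4]
At step 7: evicted page 1

Answer: 1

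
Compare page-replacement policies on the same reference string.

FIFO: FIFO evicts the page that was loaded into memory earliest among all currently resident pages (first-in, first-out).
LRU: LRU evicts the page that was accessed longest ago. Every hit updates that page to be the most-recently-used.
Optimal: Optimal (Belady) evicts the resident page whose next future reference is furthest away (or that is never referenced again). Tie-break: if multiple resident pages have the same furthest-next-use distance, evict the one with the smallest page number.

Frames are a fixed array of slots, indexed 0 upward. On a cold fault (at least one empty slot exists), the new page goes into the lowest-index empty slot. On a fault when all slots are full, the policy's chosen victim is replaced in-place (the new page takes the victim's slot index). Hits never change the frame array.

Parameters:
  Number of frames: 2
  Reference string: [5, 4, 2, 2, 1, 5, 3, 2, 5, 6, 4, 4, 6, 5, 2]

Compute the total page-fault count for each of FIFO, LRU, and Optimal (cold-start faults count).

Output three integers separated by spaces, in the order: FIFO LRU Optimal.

--- FIFO ---
  step 0: ref 5 -> FAULT, frames=[5,-] (faults so far: 1)
  step 1: ref 4 -> FAULT, frames=[5,4] (faults so far: 2)
  step 2: ref 2 -> FAULT, evict 5, frames=[2,4] (faults so far: 3)
  step 3: ref 2 -> HIT, frames=[2,4] (faults so far: 3)
  step 4: ref 1 -> FAULT, evict 4, frames=[2,1] (faults so far: 4)
  step 5: ref 5 -> FAULT, evict 2, frames=[5,1] (faults so far: 5)
  step 6: ref 3 -> FAULT, evict 1, frames=[5,3] (faults so far: 6)
  step 7: ref 2 -> FAULT, evict 5, frames=[2,3] (faults so far: 7)
  step 8: ref 5 -> FAULT, evict 3, frames=[2,5] (faults so far: 8)
  step 9: ref 6 -> FAULT, evict 2, frames=[6,5] (faults so far: 9)
  step 10: ref 4 -> FAULT, evict 5, frames=[6,4] (faults so far: 10)
  step 11: ref 4 -> HIT, frames=[6,4] (faults so far: 10)
  step 12: ref 6 -> HIT, frames=[6,4] (faults so far: 10)
  step 13: ref 5 -> FAULT, evict 6, frames=[5,4] (faults so far: 11)
  step 14: ref 2 -> FAULT, evict 4, frames=[5,2] (faults so far: 12)
  FIFO total faults: 12
--- LRU ---
  step 0: ref 5 -> FAULT, frames=[5,-] (faults so far: 1)
  step 1: ref 4 -> FAULT, frames=[5,4] (faults so far: 2)
  step 2: ref 2 -> FAULT, evict 5, frames=[2,4] (faults so far: 3)
  step 3: ref 2 -> HIT, frames=[2,4] (faults so far: 3)
  step 4: ref 1 -> FAULT, evict 4, frames=[2,1] (faults so far: 4)
  step 5: ref 5 -> FAULT, evict 2, frames=[5,1] (faults so far: 5)
  step 6: ref 3 -> FAULT, evict 1, frames=[5,3] (faults so far: 6)
  step 7: ref 2 -> FAULT, evict 5, frames=[2,3] (faults so far: 7)
  step 8: ref 5 -> FAULT, evict 3, frames=[2,5] (faults so far: 8)
  step 9: ref 6 -> FAULT, evict 2, frames=[6,5] (faults so far: 9)
  step 10: ref 4 -> FAULT, evict 5, frames=[6,4] (faults so far: 10)
  step 11: ref 4 -> HIT, frames=[6,4] (faults so far: 10)
  step 12: ref 6 -> HIT, frames=[6,4] (faults so far: 10)
  step 13: ref 5 -> FAULT, evict 4, frames=[6,5] (faults so far: 11)
  step 14: ref 2 -> FAULT, evict 6, frames=[2,5] (faults so far: 12)
  LRU total faults: 12
--- Optimal ---
  step 0: ref 5 -> FAULT, frames=[5,-] (faults so far: 1)
  step 1: ref 4 -> FAULT, frames=[5,4] (faults so far: 2)
  step 2: ref 2 -> FAULT, evict 4, frames=[5,2] (faults so far: 3)
  step 3: ref 2 -> HIT, frames=[5,2] (faults so far: 3)
  step 4: ref 1 -> FAULT, evict 2, frames=[5,1] (faults so far: 4)
  step 5: ref 5 -> HIT, frames=[5,1] (faults so far: 4)
  step 6: ref 3 -> FAULT, evict 1, frames=[5,3] (faults so far: 5)
  step 7: ref 2 -> FAULT, evict 3, frames=[5,2] (faults so far: 6)
  step 8: ref 5 -> HIT, frames=[5,2] (faults so far: 6)
  step 9: ref 6 -> FAULT, evict 2, frames=[5,6] (faults so far: 7)
  step 10: ref 4 -> FAULT, evict 5, frames=[4,6] (faults so far: 8)
  step 11: ref 4 -> HIT, frames=[4,6] (faults so far: 8)
  step 12: ref 6 -> HIT, frames=[4,6] (faults so far: 8)
  step 13: ref 5 -> FAULT, evict 4, frames=[5,6] (faults so far: 9)
  step 14: ref 2 -> FAULT, evict 5, frames=[2,6] (faults so far: 10)
  Optimal total faults: 10

Answer: 12 12 10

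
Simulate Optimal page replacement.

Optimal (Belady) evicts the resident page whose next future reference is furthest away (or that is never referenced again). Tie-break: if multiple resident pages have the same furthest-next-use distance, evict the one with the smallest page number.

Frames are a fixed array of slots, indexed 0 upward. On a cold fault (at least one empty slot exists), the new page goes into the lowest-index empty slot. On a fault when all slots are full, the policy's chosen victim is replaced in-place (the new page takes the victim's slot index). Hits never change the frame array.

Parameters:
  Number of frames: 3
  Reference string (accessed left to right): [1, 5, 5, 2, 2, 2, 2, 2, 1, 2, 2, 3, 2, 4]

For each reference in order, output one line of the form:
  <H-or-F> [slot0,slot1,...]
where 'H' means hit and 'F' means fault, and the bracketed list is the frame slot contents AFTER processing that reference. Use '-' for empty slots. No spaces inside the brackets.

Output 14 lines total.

F [1,-,-]
F [1,5,-]
H [1,5,-]
F [1,5,2]
H [1,5,2]
H [1,5,2]
H [1,5,2]
H [1,5,2]
H [1,5,2]
H [1,5,2]
H [1,5,2]
F [3,5,2]
H [3,5,2]
F [3,5,4]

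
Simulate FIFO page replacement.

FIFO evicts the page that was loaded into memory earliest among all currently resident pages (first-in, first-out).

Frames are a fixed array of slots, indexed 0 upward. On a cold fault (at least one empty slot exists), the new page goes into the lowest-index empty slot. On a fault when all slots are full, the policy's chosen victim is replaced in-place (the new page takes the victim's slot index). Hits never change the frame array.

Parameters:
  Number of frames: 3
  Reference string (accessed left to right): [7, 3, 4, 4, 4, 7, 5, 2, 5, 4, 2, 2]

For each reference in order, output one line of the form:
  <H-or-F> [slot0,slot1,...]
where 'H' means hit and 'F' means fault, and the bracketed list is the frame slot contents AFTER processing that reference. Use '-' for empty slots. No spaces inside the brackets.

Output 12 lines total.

F [7,-,-]
F [7,3,-]
F [7,3,4]
H [7,3,4]
H [7,3,4]
H [7,3,4]
F [5,3,4]
F [5,2,4]
H [5,2,4]
H [5,2,4]
H [5,2,4]
H [5,2,4]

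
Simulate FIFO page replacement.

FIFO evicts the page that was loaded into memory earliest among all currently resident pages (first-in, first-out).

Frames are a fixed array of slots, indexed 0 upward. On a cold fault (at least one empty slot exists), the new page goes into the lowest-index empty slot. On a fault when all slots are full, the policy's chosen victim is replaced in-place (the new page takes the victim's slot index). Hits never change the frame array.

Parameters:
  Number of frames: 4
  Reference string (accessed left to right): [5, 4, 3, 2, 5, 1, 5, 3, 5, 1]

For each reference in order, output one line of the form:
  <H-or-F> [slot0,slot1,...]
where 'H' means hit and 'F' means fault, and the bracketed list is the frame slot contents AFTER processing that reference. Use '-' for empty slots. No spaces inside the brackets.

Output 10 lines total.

F [5,-,-,-]
F [5,4,-,-]
F [5,4,3,-]
F [5,4,3,2]
H [5,4,3,2]
F [1,4,3,2]
F [1,5,3,2]
H [1,5,3,2]
H [1,5,3,2]
H [1,5,3,2]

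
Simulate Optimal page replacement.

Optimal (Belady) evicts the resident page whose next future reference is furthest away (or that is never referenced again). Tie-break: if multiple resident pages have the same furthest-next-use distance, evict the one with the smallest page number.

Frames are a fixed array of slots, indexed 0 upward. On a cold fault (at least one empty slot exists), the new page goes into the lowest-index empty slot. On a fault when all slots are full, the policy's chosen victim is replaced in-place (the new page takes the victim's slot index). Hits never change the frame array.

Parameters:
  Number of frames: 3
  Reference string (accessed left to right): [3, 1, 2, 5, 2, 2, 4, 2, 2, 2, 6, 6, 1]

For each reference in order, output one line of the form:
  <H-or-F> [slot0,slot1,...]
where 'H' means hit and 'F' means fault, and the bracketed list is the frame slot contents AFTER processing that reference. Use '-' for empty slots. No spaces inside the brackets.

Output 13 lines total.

F [3,-,-]
F [3,1,-]
F [3,1,2]
F [5,1,2]
H [5,1,2]
H [5,1,2]
F [4,1,2]
H [4,1,2]
H [4,1,2]
H [4,1,2]
F [4,1,6]
H [4,1,6]
H [4,1,6]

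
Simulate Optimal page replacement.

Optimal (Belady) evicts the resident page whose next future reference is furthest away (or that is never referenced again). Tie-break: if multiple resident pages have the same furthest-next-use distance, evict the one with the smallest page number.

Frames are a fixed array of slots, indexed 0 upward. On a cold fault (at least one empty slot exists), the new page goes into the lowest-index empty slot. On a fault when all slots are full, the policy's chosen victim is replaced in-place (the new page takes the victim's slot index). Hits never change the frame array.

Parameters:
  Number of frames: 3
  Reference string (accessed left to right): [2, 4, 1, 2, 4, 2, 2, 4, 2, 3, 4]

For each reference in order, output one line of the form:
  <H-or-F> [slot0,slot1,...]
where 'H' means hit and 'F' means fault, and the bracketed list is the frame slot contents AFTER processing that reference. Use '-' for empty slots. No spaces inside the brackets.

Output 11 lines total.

F [2,-,-]
F [2,4,-]
F [2,4,1]
H [2,4,1]
H [2,4,1]
H [2,4,1]
H [2,4,1]
H [2,4,1]
H [2,4,1]
F [2,4,3]
H [2,4,3]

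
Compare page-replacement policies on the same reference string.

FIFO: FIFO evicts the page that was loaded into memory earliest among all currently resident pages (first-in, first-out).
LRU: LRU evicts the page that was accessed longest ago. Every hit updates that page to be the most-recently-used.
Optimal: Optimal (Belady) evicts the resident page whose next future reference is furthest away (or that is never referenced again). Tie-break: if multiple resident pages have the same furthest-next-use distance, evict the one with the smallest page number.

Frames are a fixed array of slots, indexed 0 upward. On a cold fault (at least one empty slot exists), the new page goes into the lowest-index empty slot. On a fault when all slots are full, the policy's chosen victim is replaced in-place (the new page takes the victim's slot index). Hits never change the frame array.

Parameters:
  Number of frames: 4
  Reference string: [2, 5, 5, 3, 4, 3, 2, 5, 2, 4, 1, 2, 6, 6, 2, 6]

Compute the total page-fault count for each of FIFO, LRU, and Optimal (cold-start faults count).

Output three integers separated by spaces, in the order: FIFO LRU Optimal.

Answer: 7 6 6

Derivation:
--- FIFO ---
  step 0: ref 2 -> FAULT, frames=[2,-,-,-] (faults so far: 1)
  step 1: ref 5 -> FAULT, frames=[2,5,-,-] (faults so far: 2)
  step 2: ref 5 -> HIT, frames=[2,5,-,-] (faults so far: 2)
  step 3: ref 3 -> FAULT, frames=[2,5,3,-] (faults so far: 3)
  step 4: ref 4 -> FAULT, frames=[2,5,3,4] (faults so far: 4)
  step 5: ref 3 -> HIT, frames=[2,5,3,4] (faults so far: 4)
  step 6: ref 2 -> HIT, frames=[2,5,3,4] (faults so far: 4)
  step 7: ref 5 -> HIT, frames=[2,5,3,4] (faults so far: 4)
  step 8: ref 2 -> HIT, frames=[2,5,3,4] (faults so far: 4)
  step 9: ref 4 -> HIT, frames=[2,5,3,4] (faults so far: 4)
  step 10: ref 1 -> FAULT, evict 2, frames=[1,5,3,4] (faults so far: 5)
  step 11: ref 2 -> FAULT, evict 5, frames=[1,2,3,4] (faults so far: 6)
  step 12: ref 6 -> FAULT, evict 3, frames=[1,2,6,4] (faults so far: 7)
  step 13: ref 6 -> HIT, frames=[1,2,6,4] (faults so far: 7)
  step 14: ref 2 -> HIT, frames=[1,2,6,4] (faults so far: 7)
  step 15: ref 6 -> HIT, frames=[1,2,6,4] (faults so far: 7)
  FIFO total faults: 7
--- LRU ---
  step 0: ref 2 -> FAULT, frames=[2,-,-,-] (faults so far: 1)
  step 1: ref 5 -> FAULT, frames=[2,5,-,-] (faults so far: 2)
  step 2: ref 5 -> HIT, frames=[2,5,-,-] (faults so far: 2)
  step 3: ref 3 -> FAULT, frames=[2,5,3,-] (faults so far: 3)
  step 4: ref 4 -> FAULT, frames=[2,5,3,4] (faults so far: 4)
  step 5: ref 3 -> HIT, frames=[2,5,3,4] (faults so far: 4)
  step 6: ref 2 -> HIT, frames=[2,5,3,4] (faults so far: 4)
  step 7: ref 5 -> HIT, frames=[2,5,3,4] (faults so far: 4)
  step 8: ref 2 -> HIT, frames=[2,5,3,4] (faults so far: 4)
  step 9: ref 4 -> HIT, frames=[2,5,3,4] (faults so far: 4)
  step 10: ref 1 -> FAULT, evict 3, frames=[2,5,1,4] (faults so far: 5)
  step 11: ref 2 -> HIT, frames=[2,5,1,4] (faults so far: 5)
  step 12: ref 6 -> FAULT, evict 5, frames=[2,6,1,4] (faults so far: 6)
  step 13: ref 6 -> HIT, frames=[2,6,1,4] (faults so far: 6)
  step 14: ref 2 -> HIT, frames=[2,6,1,4] (faults so far: 6)
  step 15: ref 6 -> HIT, frames=[2,6,1,4] (faults so far: 6)
  LRU total faults: 6
--- Optimal ---
  step 0: ref 2 -> FAULT, frames=[2,-,-,-] (faults so far: 1)
  step 1: ref 5 -> FAULT, frames=[2,5,-,-] (faults so far: 2)
  step 2: ref 5 -> HIT, frames=[2,5,-,-] (faults so far: 2)
  step 3: ref 3 -> FAULT, frames=[2,5,3,-] (faults so far: 3)
  step 4: ref 4 -> FAULT, frames=[2,5,3,4] (faults so far: 4)
  step 5: ref 3 -> HIT, frames=[2,5,3,4] (faults so far: 4)
  step 6: ref 2 -> HIT, frames=[2,5,3,4] (faults so far: 4)
  step 7: ref 5 -> HIT, frames=[2,5,3,4] (faults so far: 4)
  step 8: ref 2 -> HIT, frames=[2,5,3,4] (faults so far: 4)
  step 9: ref 4 -> HIT, frames=[2,5,3,4] (faults so far: 4)
  step 10: ref 1 -> FAULT, evict 3, frames=[2,5,1,4] (faults so far: 5)
  step 11: ref 2 -> HIT, frames=[2,5,1,4] (faults so far: 5)
  step 12: ref 6 -> FAULT, evict 1, frames=[2,5,6,4] (faults so far: 6)
  step 13: ref 6 -> HIT, frames=[2,5,6,4] (faults so far: 6)
  step 14: ref 2 -> HIT, frames=[2,5,6,4] (faults so far: 6)
  step 15: ref 6 -> HIT, frames=[2,5,6,4] (faults so far: 6)
  Optimal total faults: 6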